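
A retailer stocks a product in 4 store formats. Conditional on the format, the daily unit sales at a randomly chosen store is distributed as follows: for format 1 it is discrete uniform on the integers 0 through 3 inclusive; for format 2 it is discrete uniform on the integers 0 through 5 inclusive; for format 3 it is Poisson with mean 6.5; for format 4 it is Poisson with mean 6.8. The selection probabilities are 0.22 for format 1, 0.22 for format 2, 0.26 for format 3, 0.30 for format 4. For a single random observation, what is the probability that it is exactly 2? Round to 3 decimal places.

0.108

Conditional on each format, P(X = 2): 1: 0.25; 2: 0.166667; 3: 0.0317602; 4: 0.0257505.
By total probability, P(X = 2) = 0.22·0.25 + 0.22·0.166667 + 0.26·0.0317602 + 0.3·0.0257505 = 0.107649.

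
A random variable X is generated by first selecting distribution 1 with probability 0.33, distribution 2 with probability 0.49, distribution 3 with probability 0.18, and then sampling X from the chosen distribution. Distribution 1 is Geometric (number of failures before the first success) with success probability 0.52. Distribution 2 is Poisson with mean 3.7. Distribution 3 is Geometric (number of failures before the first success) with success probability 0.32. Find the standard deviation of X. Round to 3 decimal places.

2.268

Per component, 1: μ=0.923077, E[X²]=2.62722; 2: μ=3.7, E[X²]=17.39; 3: μ=2.125, E[X²]=11.1562.
E[X] = 0.33·0.923077 + 0.49·3.7 + 0.18·2.125 = 2.50012.
E[X²] = 0.33·2.62722 + 0.49·17.39 + 0.18·11.1562 = 11.3962.
Var(X) = E[X²] − (E[X])² = 11.3962 − 6.25058 = 5.14563.
SD(X) = √5.14563 = 2.2684.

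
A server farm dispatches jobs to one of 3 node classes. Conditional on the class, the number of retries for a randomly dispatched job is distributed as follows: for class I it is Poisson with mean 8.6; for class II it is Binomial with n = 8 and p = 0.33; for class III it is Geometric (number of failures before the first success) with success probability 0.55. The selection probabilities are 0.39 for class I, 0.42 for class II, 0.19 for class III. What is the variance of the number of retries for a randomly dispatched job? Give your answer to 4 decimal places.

Per component, I: μ=8.6, E[X²]=82.56; II: μ=2.64, E[X²]=8.7384; III: μ=0.818182, E[X²]=2.15702.
E[X] = 0.39·8.6 + 0.42·2.64 + 0.19·0.818182 = 4.61825.
E[X²] = 0.39·82.56 + 0.42·8.7384 + 0.19·2.15702 = 36.2784.
Var(X) = E[X²] − (E[X])² = 36.2784 − 21.3283 = 14.9501.

14.9501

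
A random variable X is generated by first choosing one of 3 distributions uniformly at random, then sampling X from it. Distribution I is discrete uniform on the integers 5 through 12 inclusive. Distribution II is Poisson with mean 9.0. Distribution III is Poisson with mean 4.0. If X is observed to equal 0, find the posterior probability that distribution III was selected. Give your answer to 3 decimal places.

0.993

Likelihoods P(X=0 | ·): I: 0; II: 0.00012341; III: 0.0183156.
Posterior ∝ prior × likelihood. Numerator for III: 0.333333·0.0183156 = 0.00610521.
Normalizing constant: 0.333333·0 + 0.333333·0.00012341 + 0.333333·0.0183156 = 0.00614635.
P(III | observation) = 0.00610521 / 0.00614635 = 0.993307.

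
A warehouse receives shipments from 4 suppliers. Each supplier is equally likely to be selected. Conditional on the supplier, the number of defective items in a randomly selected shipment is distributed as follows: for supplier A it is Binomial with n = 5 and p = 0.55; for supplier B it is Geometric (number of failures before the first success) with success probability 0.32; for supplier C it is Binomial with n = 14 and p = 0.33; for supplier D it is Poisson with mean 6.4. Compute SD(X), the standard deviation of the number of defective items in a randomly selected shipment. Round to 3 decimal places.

2.674

Per component, A: μ=2.75, E[X²]=8.8; B: μ=2.125, E[X²]=11.1562; C: μ=4.62, E[X²]=24.4398; D: μ=6.4, E[X²]=47.36.
E[X] = 0.25·2.75 + 0.25·2.125 + 0.25·4.62 + 0.25·6.4 = 3.97375.
E[X²] = 0.25·8.8 + 0.25·11.1562 + 0.25·24.4398 + 0.25·47.36 = 22.939.
Var(X) = E[X²] − (E[X])² = 22.939 − 15.7907 = 7.14832.
SD(X) = √7.14832 = 2.67363.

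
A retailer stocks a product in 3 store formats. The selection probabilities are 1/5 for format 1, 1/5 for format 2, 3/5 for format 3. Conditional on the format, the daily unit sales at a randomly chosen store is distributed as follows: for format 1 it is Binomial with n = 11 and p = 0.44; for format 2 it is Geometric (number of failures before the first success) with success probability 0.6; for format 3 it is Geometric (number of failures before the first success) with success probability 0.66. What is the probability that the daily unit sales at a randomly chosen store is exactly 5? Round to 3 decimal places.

Conditional on each format, P(X = 5): 1: 0.234981; 2: 0.006144; 3: 0.00299874.
By total probability, P(X = 5) = 0.2·0.234981 + 0.2·0.006144 + 0.6·0.00299874 = 0.0500243.

0.050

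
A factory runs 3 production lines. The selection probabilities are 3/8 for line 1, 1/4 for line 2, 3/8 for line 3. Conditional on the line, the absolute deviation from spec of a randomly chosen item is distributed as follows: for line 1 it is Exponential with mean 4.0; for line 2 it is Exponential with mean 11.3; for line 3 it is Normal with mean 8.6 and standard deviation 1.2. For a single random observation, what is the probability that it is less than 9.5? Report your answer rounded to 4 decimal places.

Conditional on each line, P(X < 9.5): 1: 0.906986; 2: 0.568595; 3: 0.773373.
By total probability, P(X < 9.5) = 0.375·0.906986 + 0.25·0.568595 + 0.375·0.773373 = 0.772283.

0.7723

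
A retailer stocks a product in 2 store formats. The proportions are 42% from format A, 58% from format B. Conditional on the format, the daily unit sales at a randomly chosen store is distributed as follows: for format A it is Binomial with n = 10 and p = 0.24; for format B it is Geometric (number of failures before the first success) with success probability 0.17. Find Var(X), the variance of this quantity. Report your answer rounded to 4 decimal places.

Per component, A: μ=2.4, E[X²]=7.584; B: μ=4.88235, E[X²]=52.5571.
E[X] = 0.42·2.4 + 0.58·4.88235 = 3.83976.
E[X²] = 0.42·7.584 + 0.58·52.5571 = 33.6684.
Var(X) = E[X²] − (E[X])² = 33.6684 − 14.7438 = 18.9246.

18.9246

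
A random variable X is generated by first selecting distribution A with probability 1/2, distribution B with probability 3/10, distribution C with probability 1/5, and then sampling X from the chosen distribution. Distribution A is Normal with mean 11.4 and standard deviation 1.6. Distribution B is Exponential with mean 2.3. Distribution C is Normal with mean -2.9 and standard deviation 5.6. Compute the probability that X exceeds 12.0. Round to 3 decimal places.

Conditional on each component, P(X > 12.0): A: 0.35383; B: 0.00542145; C: 0.00389875.
By total probability, P(X > 12.0) = 0.5·0.35383 + 0.3·0.00542145 + 0.2·0.00389875 = 0.179321.

0.179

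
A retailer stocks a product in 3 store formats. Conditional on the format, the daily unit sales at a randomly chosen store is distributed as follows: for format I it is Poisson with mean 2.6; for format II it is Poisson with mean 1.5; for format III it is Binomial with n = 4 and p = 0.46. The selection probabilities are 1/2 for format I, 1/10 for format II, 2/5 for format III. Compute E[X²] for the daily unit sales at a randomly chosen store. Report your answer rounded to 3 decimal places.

6.807

For each component E[X²] = Var + (mean)², giving I: 9.36; II: 3.75; III: 4.3792.
Overall E[X²] = 0.5·9.36 + 0.1·3.75 + 0.4·4.3792 = 6.80668.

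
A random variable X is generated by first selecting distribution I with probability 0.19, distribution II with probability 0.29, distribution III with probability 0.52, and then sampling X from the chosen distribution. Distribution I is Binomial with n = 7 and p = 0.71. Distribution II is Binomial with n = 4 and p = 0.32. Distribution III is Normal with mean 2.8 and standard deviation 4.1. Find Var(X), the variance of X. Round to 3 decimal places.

Per component, I: μ=4.97, E[X²]=26.1422; II: μ=1.28, E[X²]=2.5088; III: μ=2.8, E[X²]=24.65.
E[X] = 0.19·4.97 + 0.29·1.28 + 0.52·2.8 = 2.7715.
E[X²] = 0.19·26.1422 + 0.29·2.5088 + 0.52·24.65 = 18.5126.
Var(X) = E[X²] − (E[X])² = 18.5126 − 7.68121 = 10.8314.

10.831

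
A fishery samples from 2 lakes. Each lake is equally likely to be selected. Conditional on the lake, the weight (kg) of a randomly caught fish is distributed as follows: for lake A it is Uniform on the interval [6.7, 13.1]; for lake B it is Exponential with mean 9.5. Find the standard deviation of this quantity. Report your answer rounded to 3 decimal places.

Per component, A: μ=9.9, E[X²]=101.423; B: μ=9.5, E[X²]=180.5.
E[X] = 0.5·9.9 + 0.5·9.5 = 9.7.
E[X²] = 0.5·101.423 + 0.5·180.5 = 140.962.
Var(X) = E[X²] − (E[X])² = 140.962 − 94.09 = 46.8717.
SD(X) = √46.8717 = 6.84629.

6.846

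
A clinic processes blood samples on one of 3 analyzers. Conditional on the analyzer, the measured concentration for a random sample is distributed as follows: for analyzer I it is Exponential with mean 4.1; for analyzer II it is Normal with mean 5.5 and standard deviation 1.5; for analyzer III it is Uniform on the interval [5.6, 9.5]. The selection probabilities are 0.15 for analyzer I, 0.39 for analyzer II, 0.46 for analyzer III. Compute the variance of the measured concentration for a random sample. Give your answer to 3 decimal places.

Per component, I: μ=4.1, E[X²]=33.62; II: μ=5.5, E[X²]=32.5; III: μ=7.55, E[X²]=58.27.
E[X] = 0.15·4.1 + 0.39·5.5 + 0.46·7.55 = 6.233.
E[X²] = 0.15·33.62 + 0.39·32.5 + 0.46·58.27 = 44.5222.
Var(X) = E[X²] − (E[X])² = 44.5222 − 38.8503 = 5.67191.

5.672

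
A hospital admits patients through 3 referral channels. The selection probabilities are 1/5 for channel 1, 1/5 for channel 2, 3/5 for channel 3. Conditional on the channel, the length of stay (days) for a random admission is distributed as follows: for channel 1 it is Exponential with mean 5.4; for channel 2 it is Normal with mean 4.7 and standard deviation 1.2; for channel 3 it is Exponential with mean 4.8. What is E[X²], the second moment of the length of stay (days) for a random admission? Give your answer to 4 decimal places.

44.0180

For each component E[X²] = Var + (mean)², giving 1: 58.32; 2: 23.53; 3: 46.08.
Overall E[X²] = 0.2·58.32 + 0.2·23.53 + 0.6·46.08 = 44.018.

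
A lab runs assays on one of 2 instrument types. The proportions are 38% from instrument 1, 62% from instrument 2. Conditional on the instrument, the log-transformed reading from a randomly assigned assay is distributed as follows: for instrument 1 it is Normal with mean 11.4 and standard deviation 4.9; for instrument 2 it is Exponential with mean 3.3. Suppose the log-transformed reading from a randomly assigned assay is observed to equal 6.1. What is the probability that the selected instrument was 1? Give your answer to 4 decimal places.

Likelihoods f(6.1 | ·): 1: 0.0453594; 2: 0.0477199.
Posterior ∝ prior × likelihood. Numerator for 1: 0.38·0.0453594 = 0.0172366.
Normalizing constant: 0.38·0.0453594 + 0.62·0.0477199 = 0.0468229.
P(1 | observation) = 0.0172366 / 0.0468229 = 0.368123.

0.3681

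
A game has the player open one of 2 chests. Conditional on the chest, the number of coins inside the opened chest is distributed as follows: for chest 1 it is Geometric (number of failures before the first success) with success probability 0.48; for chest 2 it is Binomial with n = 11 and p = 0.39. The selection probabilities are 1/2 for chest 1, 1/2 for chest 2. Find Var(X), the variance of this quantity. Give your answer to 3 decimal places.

Per component, 1: μ=1.08333, E[X²]=3.43056; 2: μ=4.29, E[X²]=21.021.
E[X] = 0.5·1.08333 + 0.5·4.29 = 2.68667.
E[X²] = 0.5·3.43056 + 0.5·21.021 = 12.2258.
Var(X) = E[X²] − (E[X])² = 12.2258 − 7.21818 = 5.0076.

5.008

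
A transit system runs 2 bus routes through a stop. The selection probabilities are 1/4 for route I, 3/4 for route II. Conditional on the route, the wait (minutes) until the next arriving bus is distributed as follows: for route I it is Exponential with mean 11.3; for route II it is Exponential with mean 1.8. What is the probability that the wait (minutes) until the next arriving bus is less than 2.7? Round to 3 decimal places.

0.636

Conditional on each route, P(X < 2.7): I: 0.212536; II: 0.77687.
By total probability, P(X < 2.7) = 0.25·0.212536 + 0.75·0.77687 = 0.635786.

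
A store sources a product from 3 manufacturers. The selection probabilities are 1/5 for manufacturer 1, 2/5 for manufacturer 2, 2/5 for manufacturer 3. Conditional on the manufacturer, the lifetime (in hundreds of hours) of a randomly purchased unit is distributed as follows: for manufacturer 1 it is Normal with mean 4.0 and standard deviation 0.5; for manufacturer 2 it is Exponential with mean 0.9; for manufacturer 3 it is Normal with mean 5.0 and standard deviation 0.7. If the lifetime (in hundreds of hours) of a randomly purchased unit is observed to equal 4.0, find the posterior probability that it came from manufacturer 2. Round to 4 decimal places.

0.0211

Likelihoods f(4.0 | ·): 1: 0.797885; 2: 0.0130485; 3: 0.205426.
Posterior ∝ prior × likelihood. Numerator for 2: 0.4·0.0130485 = 0.00521939.
Normalizing constant: 0.2·0.797885 + 0.4·0.0130485 + 0.4·0.205426 = 0.246967.
P(2 | observation) = 0.00521939 / 0.246967 = 0.021134.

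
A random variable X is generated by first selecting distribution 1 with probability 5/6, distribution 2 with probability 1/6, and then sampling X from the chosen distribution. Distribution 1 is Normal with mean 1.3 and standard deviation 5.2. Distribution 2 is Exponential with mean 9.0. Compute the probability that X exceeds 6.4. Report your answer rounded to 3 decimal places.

Conditional on each component, P(X > 6.4): 1: 0.163353; 2: 0.491098.
By total probability, P(X > 6.4) = 0.833333·0.163353 + 0.166667·0.491098 = 0.217977.

0.218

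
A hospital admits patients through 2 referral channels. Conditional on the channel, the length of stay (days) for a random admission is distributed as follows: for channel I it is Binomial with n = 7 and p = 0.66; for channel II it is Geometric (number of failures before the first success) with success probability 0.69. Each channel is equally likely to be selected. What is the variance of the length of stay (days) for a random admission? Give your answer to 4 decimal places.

5.4597

Per component, I: μ=4.62, E[X²]=22.9152; II: μ=0.449275, E[X²]=0.852972.
E[X] = 0.5·4.62 + 0.5·0.449275 = 2.53464.
E[X²] = 0.5·22.9152 + 0.5·0.852972 = 11.8841.
Var(X) = E[X²] − (E[X])² = 11.8841 − 6.42439 = 5.4597.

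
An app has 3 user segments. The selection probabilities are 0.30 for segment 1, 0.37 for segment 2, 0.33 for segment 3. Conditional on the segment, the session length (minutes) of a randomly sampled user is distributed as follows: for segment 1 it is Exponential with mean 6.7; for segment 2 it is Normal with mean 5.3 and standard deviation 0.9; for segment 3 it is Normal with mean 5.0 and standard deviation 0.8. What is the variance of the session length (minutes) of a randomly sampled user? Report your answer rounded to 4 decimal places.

Per component, 1: μ=6.7, E[X²]=89.78; 2: μ=5.3, E[X²]=28.9; 3: μ=5, E[X²]=25.64.
E[X] = 0.3·6.7 + 0.37·5.3 + 0.33·5 = 5.621.
E[X²] = 0.3·89.78 + 0.37·28.9 + 0.33·25.64 = 46.0882.
Var(X) = E[X²] − (E[X])² = 46.0882 − 31.5956 = 14.4926.

14.4926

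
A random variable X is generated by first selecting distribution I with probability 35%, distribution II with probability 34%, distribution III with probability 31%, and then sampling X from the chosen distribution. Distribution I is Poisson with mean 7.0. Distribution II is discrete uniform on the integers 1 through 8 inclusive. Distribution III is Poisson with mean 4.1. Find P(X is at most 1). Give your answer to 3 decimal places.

Conditional on each component, P(X ≤ 1): I: 0.00729506; II: 0.125; III: 0.0845206.
By total probability, P(X ≤ 1) = 0.35·0.00729506 + 0.34·0.125 + 0.31·0.0845206 = 0.0712547.

0.071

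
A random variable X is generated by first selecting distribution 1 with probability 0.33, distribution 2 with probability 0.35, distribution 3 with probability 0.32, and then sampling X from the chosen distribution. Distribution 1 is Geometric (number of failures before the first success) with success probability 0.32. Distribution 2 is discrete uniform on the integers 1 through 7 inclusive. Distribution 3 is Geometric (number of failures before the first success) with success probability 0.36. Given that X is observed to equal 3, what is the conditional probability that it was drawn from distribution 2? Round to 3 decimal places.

0.441

Likelihoods P(X=3 | ·): 1: 0.100618; 2: 0.142857; 3: 0.0943718.
Posterior ∝ prior × likelihood. Numerator for 2: 0.35·0.142857 = 0.05.
Normalizing constant: 0.33·0.100618 + 0.35·0.142857 + 0.32·0.0943718 = 0.113403.
P(2 | observation) = 0.05 / 0.113403 = 0.440905.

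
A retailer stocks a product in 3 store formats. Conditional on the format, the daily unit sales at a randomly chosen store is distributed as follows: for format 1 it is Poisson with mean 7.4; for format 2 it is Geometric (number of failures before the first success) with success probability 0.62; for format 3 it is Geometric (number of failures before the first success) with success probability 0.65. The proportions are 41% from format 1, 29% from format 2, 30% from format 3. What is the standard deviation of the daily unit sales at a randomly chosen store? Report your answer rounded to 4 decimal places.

3.8520

Per component, 1: μ=7.4, E[X²]=62.16; 2: μ=0.612903, E[X²]=1.3642; 3: μ=0.538462, E[X²]=1.11834.
E[X] = 0.41·7.4 + 0.29·0.612903 + 0.3·0.538462 = 3.37328.
E[X²] = 0.41·62.16 + 0.29·1.3642 + 0.3·1.11834 = 26.2167.
Var(X) = E[X²] − (E[X])² = 26.2167 − 11.379 = 14.8377.
SD(X) = √14.8377 = 3.85197.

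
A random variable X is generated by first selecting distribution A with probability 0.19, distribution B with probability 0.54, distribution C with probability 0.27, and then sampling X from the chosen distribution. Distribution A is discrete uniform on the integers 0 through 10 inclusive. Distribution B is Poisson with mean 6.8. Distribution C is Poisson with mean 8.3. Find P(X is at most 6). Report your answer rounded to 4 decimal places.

Conditional on each component, P(X ≤ 6): A: 0.636364; B: 0.479916; C: 0.278121.
By total probability, P(X ≤ 6) = 0.19·0.636364 + 0.54·0.479916 + 0.27·0.278121 = 0.455156.

0.4552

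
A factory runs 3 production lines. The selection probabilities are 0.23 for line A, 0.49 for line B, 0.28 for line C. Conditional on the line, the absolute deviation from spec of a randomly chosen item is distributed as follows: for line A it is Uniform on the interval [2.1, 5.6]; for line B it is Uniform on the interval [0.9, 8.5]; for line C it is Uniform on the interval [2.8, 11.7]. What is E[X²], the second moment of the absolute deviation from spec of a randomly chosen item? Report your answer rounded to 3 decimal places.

33.392

For each component E[X²] = Var + (mean)², giving A: 15.8433; B: 26.9033; C: 59.1633.
Overall E[X²] = 0.23·15.8433 + 0.49·26.9033 + 0.28·59.1633 = 33.3923.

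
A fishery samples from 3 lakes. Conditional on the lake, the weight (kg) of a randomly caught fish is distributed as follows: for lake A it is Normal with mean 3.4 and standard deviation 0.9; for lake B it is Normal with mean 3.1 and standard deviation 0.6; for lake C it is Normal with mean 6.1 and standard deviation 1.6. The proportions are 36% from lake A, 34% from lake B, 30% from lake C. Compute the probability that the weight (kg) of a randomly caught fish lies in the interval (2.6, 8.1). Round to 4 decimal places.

Conditional on each lake, P(2.6 < X < 8.1): A: 0.812969; B: 0.797672; C: 0.879997.
By total probability, P(2.6 < X < 8.1) = 0.36·0.812969 + 0.34·0.797672 + 0.3·0.879997 = 0.827876.

0.8279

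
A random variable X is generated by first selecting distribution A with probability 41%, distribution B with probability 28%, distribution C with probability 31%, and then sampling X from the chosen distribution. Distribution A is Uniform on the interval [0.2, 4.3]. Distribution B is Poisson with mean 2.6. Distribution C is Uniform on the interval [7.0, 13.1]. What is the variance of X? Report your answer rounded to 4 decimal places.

Per component, A: μ=2.25, E[X²]=6.46333; B: μ=2.6, E[X²]=9.36; C: μ=10.05, E[X²]=104.103.
E[X] = 0.41·2.25 + 0.28·2.6 + 0.31·10.05 = 4.766.
E[X²] = 0.41·6.46333 + 0.28·9.36 + 0.31·104.103 = 37.5428.
Var(X) = E[X²] − (E[X])² = 37.5428 − 22.7148 = 14.828.

14.8280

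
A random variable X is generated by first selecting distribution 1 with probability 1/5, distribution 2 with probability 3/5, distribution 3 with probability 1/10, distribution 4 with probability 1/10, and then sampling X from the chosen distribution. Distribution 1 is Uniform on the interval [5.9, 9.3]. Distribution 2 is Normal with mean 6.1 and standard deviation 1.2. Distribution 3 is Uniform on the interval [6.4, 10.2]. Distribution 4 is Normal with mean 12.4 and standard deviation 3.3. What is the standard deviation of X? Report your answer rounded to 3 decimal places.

2.418

Per component, 1: μ=7.6, E[X²]=58.7233; 2: μ=6.1, E[X²]=38.65; 3: μ=8.3, E[X²]=70.0933; 4: μ=12.4, E[X²]=164.65.
E[X] = 0.2·7.6 + 0.6·6.1 + 0.1·8.3 + 0.1·12.4 = 7.25.
E[X²] = 0.2·58.7233 + 0.6·38.65 + 0.1·70.0933 + 0.1·164.65 = 58.409.
Var(X) = E[X²] − (E[X])² = 58.409 − 52.5625 = 5.8465.
SD(X) = √5.8465 = 2.41795.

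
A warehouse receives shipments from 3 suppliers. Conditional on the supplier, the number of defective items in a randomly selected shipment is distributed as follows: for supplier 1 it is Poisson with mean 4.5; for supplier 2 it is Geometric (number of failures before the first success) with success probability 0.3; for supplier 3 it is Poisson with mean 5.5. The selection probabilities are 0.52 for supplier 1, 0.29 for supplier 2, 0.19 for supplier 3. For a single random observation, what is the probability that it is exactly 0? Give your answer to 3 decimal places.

0.094

Conditional on each supplier, P(X = 0): 1: 0.011109; 2: 0.3; 3: 0.00408677.
By total probability, P(X = 0) = 0.52·0.011109 + 0.29·0.3 + 0.19·0.00408677 = 0.0935532.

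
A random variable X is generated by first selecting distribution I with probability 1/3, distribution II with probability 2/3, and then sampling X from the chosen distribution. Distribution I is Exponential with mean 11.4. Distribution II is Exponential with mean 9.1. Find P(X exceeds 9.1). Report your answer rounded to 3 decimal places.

Conditional on each component, P(X > 9.1): I: 0.450118; II: 0.367879.
By total probability, P(X > 9.1) = 0.333333·0.450118 + 0.666667·0.367879 = 0.395292.

0.395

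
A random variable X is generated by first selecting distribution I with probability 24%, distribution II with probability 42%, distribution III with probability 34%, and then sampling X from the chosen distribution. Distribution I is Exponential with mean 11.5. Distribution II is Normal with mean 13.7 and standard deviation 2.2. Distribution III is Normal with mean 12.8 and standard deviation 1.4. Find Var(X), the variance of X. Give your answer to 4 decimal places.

35.1806

Per component, I: μ=11.5, E[X²]=264.5; II: μ=13.7, E[X²]=192.53; III: μ=12.8, E[X²]=165.8.
E[X] = 0.24·11.5 + 0.42·13.7 + 0.34·12.8 = 12.866.
E[X²] = 0.24·264.5 + 0.42·192.53 + 0.34·165.8 = 200.715.
Var(X) = E[X²] − (E[X])² = 200.715 − 165.534 = 35.1806.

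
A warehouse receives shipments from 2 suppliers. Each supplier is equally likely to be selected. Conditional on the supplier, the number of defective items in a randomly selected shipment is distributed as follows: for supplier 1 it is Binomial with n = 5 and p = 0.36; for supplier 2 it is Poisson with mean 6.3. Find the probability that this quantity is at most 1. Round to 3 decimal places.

0.211

Conditional on each supplier, P(X ≤ 1): 1: 0.409364; 2: 0.013405.
By total probability, P(X ≤ 1) = 0.5·0.409364 + 0.5·0.013405 = 0.211385.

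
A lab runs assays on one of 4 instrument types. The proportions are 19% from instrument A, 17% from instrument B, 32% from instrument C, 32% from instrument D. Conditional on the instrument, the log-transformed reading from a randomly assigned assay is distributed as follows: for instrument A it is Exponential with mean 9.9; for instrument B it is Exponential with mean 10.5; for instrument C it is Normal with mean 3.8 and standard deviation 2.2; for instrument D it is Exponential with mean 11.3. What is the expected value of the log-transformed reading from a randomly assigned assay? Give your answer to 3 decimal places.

8.498

Component means — A: 9.9; B: 10.5; C: 3.8; D: 11.3.
E[X] = 0.19·9.9 + 0.17·10.5 + 0.32·3.8 + 0.32·11.3 = 8.498.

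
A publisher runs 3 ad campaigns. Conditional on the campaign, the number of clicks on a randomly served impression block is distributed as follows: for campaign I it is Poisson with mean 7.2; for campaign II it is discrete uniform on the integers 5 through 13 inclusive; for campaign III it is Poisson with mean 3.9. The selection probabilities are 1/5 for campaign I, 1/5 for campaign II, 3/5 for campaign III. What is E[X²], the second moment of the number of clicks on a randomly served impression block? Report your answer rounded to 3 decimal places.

For each component E[X²] = Var + (mean)², giving I: 59.04; II: 87.6667; III: 19.11.
Overall E[X²] = 0.2·59.04 + 0.2·87.6667 + 0.6·19.11 = 40.8073.

40.807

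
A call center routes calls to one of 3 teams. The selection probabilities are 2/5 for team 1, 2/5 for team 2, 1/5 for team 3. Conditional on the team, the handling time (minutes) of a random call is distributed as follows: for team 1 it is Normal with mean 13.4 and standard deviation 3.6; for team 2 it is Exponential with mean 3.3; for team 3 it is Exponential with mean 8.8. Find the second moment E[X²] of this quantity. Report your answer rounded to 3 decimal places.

For each component E[X²] = Var + (mean)², giving 1: 192.52; 2: 21.78; 3: 154.88.
Overall E[X²] = 0.4·192.52 + 0.4·21.78 + 0.2·154.88 = 116.696.

116.696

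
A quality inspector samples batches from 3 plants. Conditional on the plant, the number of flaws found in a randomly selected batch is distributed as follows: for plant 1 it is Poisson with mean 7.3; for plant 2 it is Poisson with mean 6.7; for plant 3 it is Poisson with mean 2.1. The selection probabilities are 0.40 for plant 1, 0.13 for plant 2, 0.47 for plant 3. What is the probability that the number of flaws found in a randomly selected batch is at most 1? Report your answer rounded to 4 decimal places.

0.1819

Conditional on each plant, P(X ≤ 1): 1: 0.00560697; 2: 0.00947802; 3: 0.379615.
By total probability, P(X ≤ 1) = 0.4·0.00560697 + 0.13·0.00947802 + 0.47·0.379615 = 0.181894.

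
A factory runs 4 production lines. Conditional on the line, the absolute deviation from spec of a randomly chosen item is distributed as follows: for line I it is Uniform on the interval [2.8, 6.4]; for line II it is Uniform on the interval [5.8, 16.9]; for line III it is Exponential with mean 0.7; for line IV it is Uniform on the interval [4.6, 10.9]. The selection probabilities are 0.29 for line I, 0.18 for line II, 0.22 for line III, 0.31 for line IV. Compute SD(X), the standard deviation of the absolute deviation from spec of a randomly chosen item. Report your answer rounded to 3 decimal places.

4.017

Per component, I: μ=4.6, E[X²]=22.24; II: μ=11.35, E[X²]=139.09; III: μ=0.7, E[X²]=0.98; IV: μ=7.75, E[X²]=63.37.
E[X] = 0.29·4.6 + 0.18·11.35 + 0.22·0.7 + 0.31·7.75 = 5.9335.
E[X²] = 0.29·22.24 + 0.18·139.09 + 0.22·0.98 + 0.31·63.37 = 51.3461.
Var(X) = E[X²] − (E[X])² = 51.3461 − 35.2064 = 16.1397.
SD(X) = √16.1397 = 4.01742.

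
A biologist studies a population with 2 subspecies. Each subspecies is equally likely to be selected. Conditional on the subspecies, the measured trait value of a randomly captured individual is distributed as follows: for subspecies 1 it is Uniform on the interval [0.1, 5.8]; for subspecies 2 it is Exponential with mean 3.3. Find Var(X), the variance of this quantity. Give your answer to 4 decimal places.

6.8294

Per component, 1: μ=2.95, E[X²]=11.41; 2: μ=3.3, E[X²]=21.78.
E[X] = 0.5·2.95 + 0.5·3.3 = 3.125.
E[X²] = 0.5·11.41 + 0.5·21.78 = 16.595.
Var(X) = E[X²] − (E[X])² = 16.595 − 9.76562 = 6.82937.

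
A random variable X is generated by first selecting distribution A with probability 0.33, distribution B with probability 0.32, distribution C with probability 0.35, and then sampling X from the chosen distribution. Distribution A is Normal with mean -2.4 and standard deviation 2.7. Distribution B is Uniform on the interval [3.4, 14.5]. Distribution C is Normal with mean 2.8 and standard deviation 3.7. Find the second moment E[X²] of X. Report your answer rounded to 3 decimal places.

40.760

For each component E[X²] = Var + (mean)², giving A: 13.05; B: 90.37; C: 21.53.
Overall E[X²] = 0.33·13.05 + 0.32·90.37 + 0.35·21.53 = 40.7604.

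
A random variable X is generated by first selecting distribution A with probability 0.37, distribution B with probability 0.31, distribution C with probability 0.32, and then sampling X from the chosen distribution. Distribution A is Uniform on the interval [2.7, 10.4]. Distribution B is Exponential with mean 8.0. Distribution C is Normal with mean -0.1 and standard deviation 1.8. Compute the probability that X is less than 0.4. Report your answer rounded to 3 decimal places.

0.210

Conditional on each component, P(X < 0.4): A: 0; B: 0.0487706; C: 0.609409.
By total probability, P(X < 0.4) = 0.37·0 + 0.31·0.0487706 + 0.32·0.609409 = 0.21013.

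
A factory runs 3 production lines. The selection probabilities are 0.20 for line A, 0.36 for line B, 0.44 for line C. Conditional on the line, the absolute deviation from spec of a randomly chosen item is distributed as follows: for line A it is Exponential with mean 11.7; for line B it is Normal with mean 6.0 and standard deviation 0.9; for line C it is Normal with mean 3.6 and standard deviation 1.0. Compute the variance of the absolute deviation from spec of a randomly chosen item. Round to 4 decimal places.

Per component, A: μ=11.7, E[X²]=273.78; B: μ=6, E[X²]=36.81; C: μ=3.6, E[X²]=13.96.
E[X] = 0.2·11.7 + 0.36·6 + 0.44·3.6 = 6.084.
E[X²] = 0.2·273.78 + 0.36·36.81 + 0.44·13.96 = 74.15.
Var(X) = E[X²] − (E[X])² = 74.15 − 37.0151 = 37.1349.

37.1349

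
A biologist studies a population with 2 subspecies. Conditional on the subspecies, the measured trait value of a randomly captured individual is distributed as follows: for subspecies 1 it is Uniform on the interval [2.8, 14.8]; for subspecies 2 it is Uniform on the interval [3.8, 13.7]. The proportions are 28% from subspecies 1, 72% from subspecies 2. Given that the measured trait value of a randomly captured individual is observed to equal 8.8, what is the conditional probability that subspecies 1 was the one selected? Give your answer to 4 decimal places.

Likelihoods f(8.8 | ·): 1: 0.0833333; 2: 0.10101.
Posterior ∝ prior × likelihood. Numerator for 1: 0.28·0.0833333 = 0.0233333.
Normalizing constant: 0.28·0.0833333 + 0.72·0.10101 = 0.0960606.
P(1 | observation) = 0.0233333 / 0.0960606 = 0.242902.

0.2429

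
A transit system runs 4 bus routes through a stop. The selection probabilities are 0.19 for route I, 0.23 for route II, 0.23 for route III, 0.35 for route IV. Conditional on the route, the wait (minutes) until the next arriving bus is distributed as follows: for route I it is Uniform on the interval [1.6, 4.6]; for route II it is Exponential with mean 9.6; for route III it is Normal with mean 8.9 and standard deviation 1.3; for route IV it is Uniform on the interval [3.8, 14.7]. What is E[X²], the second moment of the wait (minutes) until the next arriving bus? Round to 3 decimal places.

For each component E[X²] = Var + (mean)², giving I: 10.36; II: 184.32; III: 80.9; IV: 95.4633.
Overall E[X²] = 0.19·10.36 + 0.23·184.32 + 0.23·80.9 + 0.35·95.4633 = 96.3812.

96.381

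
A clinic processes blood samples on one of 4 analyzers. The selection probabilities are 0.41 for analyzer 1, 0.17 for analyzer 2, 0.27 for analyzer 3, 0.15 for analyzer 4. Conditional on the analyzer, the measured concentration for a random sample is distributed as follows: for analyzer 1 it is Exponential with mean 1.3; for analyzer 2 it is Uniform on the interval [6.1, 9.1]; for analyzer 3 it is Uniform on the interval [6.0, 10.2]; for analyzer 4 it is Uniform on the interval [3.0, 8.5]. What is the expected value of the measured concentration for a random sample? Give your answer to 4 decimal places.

4.8745

Component means — 1: 1.3; 2: 7.6; 3: 8.1; 4: 5.75.
E[X] = 0.41·1.3 + 0.17·7.6 + 0.27·8.1 + 0.15·5.75 = 4.8745.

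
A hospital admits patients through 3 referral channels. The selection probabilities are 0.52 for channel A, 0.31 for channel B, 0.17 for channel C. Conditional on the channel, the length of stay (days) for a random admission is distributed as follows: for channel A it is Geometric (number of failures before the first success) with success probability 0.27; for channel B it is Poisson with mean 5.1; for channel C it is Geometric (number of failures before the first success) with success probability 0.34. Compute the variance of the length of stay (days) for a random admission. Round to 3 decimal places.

Per component, A: μ=2.7037, E[X²]=17.3237; B: μ=5.1, E[X²]=31.11; C: μ=1.94118, E[X²]=9.47751.
E[X] = 0.52·2.7037 + 0.31·5.1 + 0.17·1.94118 = 3.31693.
E[X²] = 0.52·17.3237 + 0.31·31.11 + 0.17·9.47751 = 20.2636.
Var(X) = E[X²] − (E[X])² = 20.2636 − 11.002 = 9.26162.

9.262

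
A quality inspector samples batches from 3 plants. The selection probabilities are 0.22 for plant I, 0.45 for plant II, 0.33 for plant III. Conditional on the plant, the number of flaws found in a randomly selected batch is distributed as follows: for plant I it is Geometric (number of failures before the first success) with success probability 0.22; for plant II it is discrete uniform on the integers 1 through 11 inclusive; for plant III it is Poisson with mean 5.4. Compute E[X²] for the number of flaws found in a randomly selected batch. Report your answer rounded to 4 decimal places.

38.4157

For each component E[X²] = Var + (mean)², giving I: 28.686; II: 46; III: 34.56.
Overall E[X²] = 0.22·28.686 + 0.45·46 + 0.33·34.56 = 38.4157.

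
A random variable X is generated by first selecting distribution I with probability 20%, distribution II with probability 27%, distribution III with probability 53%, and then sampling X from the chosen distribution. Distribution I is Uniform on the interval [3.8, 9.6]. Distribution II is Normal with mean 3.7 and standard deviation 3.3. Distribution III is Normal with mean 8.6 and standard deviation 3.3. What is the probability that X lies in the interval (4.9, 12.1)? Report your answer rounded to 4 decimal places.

0.6412

Conditional on each component, P(4.9 < X < 12.1): I: 0.810345; II: 0.352608; III: 0.724467.
By total probability, P(4.9 < X < 12.1) = 0.2·0.810345 + 0.27·0.352608 + 0.53·0.724467 = 0.64124.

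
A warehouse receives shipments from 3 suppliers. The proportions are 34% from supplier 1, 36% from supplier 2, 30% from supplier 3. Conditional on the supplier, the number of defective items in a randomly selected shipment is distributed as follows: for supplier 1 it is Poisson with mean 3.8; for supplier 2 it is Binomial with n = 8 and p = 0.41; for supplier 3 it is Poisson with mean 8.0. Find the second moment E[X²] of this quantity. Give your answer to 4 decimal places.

32.3713

For each component E[X²] = Var + (mean)², giving 1: 18.24; 2: 12.6936; 3: 72.
Overall E[X²] = 0.34·18.24 + 0.36·12.6936 + 0.3·72 = 32.3713.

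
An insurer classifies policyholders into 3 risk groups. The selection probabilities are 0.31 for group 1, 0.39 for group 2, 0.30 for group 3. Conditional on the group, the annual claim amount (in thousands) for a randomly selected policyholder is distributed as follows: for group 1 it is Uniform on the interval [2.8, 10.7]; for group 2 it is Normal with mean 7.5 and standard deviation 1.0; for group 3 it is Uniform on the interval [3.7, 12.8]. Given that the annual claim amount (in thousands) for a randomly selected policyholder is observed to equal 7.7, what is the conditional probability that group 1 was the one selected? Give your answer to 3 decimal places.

Likelihoods f(7.7 | ·): 1: 0.126582; 2: 0.391043; 3: 0.10989.
Posterior ∝ prior × likelihood. Numerator for 1: 0.31·0.126582 = 0.0392405.
Normalizing constant: 0.31·0.126582 + 0.39·0.391043 + 0.3·0.10989 = 0.224714.
P(1 | observation) = 0.0392405 / 0.224714 = 0.174624.

0.175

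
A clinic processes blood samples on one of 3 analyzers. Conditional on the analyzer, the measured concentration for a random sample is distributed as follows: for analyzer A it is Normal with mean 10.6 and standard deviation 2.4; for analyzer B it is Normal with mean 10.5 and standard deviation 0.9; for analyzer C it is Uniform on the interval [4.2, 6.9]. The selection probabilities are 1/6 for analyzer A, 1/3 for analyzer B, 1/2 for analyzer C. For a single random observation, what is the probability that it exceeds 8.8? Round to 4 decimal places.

Conditional on each analyzer, P(X > 8.8): A: 0.773373; B: 0.970547; C: 0.
By total probability, P(X > 8.8) = 0.166667·0.773373 + 0.333333·0.970547 + 0.5·0 = 0.452411.

0.4524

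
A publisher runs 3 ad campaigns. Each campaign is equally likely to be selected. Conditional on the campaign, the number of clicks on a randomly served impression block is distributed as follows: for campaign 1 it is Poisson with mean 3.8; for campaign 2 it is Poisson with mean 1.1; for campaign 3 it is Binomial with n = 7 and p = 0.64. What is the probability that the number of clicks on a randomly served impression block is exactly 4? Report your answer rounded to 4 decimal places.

Conditional on each campaign, P(X = 4): 1: 0.194359; 2: 0.0203065; 3: 0.273965.
By total probability, P(X = 4) = 0.333333·0.194359 + 0.333333·0.0203065 + 0.333333·0.273965 = 0.162877.

0.1629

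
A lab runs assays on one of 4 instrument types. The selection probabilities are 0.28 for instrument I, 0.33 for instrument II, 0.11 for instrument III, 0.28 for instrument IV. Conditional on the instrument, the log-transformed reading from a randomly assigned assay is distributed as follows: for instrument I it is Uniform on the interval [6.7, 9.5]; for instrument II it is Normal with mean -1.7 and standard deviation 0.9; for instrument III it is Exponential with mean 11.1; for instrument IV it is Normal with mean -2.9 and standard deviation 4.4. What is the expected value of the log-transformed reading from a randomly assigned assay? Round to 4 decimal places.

Component means — I: 8.1; II: -1.7; III: 11.1; IV: -2.9.
E[X] = 0.28·8.1 + 0.33·-1.7 + 0.11·11.1 + 0.28·-2.9 = 2.116.

2.1160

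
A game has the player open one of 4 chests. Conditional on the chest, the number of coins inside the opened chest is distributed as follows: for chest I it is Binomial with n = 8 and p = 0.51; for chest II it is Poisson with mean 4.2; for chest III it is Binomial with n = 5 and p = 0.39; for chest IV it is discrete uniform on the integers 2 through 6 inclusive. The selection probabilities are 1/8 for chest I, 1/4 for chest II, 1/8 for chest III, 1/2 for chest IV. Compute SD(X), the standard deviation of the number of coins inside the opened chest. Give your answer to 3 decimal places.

1.716

Per component, I: μ=4.08, E[X²]=18.6456; II: μ=4.2, E[X²]=21.84; III: μ=1.95, E[X²]=4.992; IV: μ=4, E[X²]=18.
E[X] = 0.125·4.08 + 0.25·4.2 + 0.125·1.95 + 0.5·4 = 3.80375.
E[X²] = 0.125·18.6456 + 0.25·21.84 + 0.125·4.992 + 0.5·18 = 17.4147.
Var(X) = E[X²] − (E[X])² = 17.4147 − 14.4685 = 2.94619.
SD(X) = √2.94619 = 1.71645.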